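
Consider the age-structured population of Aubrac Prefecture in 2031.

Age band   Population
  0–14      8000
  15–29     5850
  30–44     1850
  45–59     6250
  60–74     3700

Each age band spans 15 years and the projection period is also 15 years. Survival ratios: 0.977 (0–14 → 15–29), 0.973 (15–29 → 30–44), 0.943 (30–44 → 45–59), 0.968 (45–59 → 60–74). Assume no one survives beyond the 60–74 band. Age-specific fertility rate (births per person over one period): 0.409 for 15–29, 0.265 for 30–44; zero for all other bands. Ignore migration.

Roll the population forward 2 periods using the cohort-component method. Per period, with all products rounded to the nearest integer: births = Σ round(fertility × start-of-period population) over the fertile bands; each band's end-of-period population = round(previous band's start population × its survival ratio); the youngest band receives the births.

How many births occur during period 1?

2883

Numbering the groups 1..5 from youngest to oldest:
After projecting period 1:
Births: 5850 * 0.409 = 2393  |  1850 * 0.265 = 490 → 2883
Group 2: 8000 * 0.977 = 7816
Group 3: 5850 * 0.973 = 5692
Group 4: 1850 * 0.943 = 1745
Group 5: 6250 * 0.968 = 6050
→ [2883, 7816, 5692, 1745, 6050]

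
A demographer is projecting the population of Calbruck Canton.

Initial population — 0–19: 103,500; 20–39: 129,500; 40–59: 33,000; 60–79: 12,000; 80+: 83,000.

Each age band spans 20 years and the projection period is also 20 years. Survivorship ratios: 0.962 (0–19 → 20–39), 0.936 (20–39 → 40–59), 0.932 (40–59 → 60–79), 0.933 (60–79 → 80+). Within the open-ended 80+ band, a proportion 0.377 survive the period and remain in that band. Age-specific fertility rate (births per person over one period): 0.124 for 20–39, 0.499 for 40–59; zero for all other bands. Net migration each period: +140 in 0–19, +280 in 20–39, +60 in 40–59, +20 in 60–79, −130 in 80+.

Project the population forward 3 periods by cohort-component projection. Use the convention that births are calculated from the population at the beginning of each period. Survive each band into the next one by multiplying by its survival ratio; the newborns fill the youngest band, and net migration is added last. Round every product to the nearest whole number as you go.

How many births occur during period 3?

50596

Period 1:
Births: 129500 × 0.124 = 16058 ; 33000 × 0.499 = 16467 → total 32525
20–39: 103500 × 0.962 = 99567
40–59: 129500 × 0.936 = 121212
60–79: 33000 × 0.932 = 30756
80+: 12000 × 0.933 + 83000 × 0.377 = 11196 + 31291 = 42487
Net migration: 0–19 + 140 → 32665; 20–39 + 280 → 99847; 40–59 + 60 → 121272; 60–79 + 20 → 30776; 80+ − 130 → 42357
→ [32665, 99847, 121272, 30776, 42357]
Period 2:
Births: 99847 × 0.124 = 12381 ; 121272 × 0.499 = 60515 → total 72896
20–39: 32665 × 0.962 = 31424
40–59: 99847 × 0.936 = 93457
60–79: 121272 × 0.932 = 113026
80+: 30776 × 0.933 + 42357 × 0.377 = 28714 + 15969 = 44683
Net migration: 0–19 + 140 → 73036; 20–39 + 280 → 31704; 40–59 + 60 → 93517; 60–79 + 20 → 113046; 80+ − 130 → 44553
→ [73036, 31704, 93517, 113046, 44553]
Period 3:
Births: 31704 × 0.124 = 3931 ; 93517 × 0.499 = 46665 → total 50596
20–39: 73036 × 0.962 = 70261
40–59: 31704 × 0.936 = 29675
60–79: 93517 × 0.932 = 87158
80+: 113046 × 0.933 + 44553 × 0.377 = 105472 + 16796 = 122268
Net migration: 0–19 + 140 → 50736; 20–39 + 280 → 70541; 40–59 + 60 → 29735; 60–79 + 20 → 87178; 80+ − 130 → 122138
→ [50736, 70541, 29735, 87178, 122138]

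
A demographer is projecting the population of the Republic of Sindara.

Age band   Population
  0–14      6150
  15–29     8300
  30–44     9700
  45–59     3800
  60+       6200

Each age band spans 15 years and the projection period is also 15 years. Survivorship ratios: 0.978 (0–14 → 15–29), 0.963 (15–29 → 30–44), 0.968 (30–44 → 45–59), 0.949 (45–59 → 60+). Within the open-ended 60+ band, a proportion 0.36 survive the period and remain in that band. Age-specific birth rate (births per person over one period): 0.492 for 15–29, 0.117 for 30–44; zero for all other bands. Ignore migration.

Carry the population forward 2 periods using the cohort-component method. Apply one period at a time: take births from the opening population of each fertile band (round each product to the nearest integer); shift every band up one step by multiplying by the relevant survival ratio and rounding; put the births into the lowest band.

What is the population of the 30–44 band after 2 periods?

5792

[period 1]
Births: 8300 * 0.492 = 4084  |  9700 * 0.117 = 1135 ⇒ total 5219
15–29: 6150 * 0.978 = 6015
30–44: 8300 * 0.963 = 7993
45–59: 9700 * 0.968 = 9390
60+: 3800 * 0.949 + 6200 * 0.36 = 3606 + 2232 = 5838
→ [5219, 6015, 7993, 9390, 5838]
[period 2]
Births: 6015 * 0.492 = 2959  |  7993 * 0.117 = 935 ⇒ total 3894
15–29: 5219 * 0.978 = 5104
30–44: 6015 * 0.963 = 5792
45–59: 7993 * 0.968 = 7737
60+: 9390 * 0.949 + 5838 * 0.36 = 8911 + 2102 = 11013
→ [3894, 5104, 5792, 7737, 11013]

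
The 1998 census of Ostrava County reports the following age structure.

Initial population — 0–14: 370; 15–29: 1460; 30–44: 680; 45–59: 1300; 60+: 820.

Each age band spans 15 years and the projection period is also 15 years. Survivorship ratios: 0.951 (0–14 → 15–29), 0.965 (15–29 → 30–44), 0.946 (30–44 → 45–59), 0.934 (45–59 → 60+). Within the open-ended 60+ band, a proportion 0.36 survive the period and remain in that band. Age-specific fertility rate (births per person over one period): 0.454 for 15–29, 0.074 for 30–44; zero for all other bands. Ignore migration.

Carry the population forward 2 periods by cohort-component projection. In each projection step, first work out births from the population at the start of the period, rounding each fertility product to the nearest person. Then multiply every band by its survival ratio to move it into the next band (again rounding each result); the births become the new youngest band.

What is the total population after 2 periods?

3759

Period 1.
Births: 1460 × 0.454 = 663, 680 × 0.074 = 50 ⇒ total 713
15–29: 370 × 0.951 = 352
30–44: 1460 × 0.965 = 1409
45–59: 680 × 0.946 = 643
60+: 1300 × 0.934 + 820 × 0.36 = 1214 + 295 = 1509
→ [713, 352, 1409, 643, 1509]
Period 2.
Births: 352 × 0.454 = 160, 1409 × 0.074 = 104 ⇒ total 264
15–29: 713 × 0.951 = 678
30–44: 352 × 0.965 = 340
45–59: 1409 × 0.946 = 1333
60+: 643 × 0.934 + 1509 × 0.36 = 601 + 543 = 1144
→ [264, 678, 340, 1333, 1144]
Total after period 2: 264 + 678 + 340 + 1333 + 1144 = 3759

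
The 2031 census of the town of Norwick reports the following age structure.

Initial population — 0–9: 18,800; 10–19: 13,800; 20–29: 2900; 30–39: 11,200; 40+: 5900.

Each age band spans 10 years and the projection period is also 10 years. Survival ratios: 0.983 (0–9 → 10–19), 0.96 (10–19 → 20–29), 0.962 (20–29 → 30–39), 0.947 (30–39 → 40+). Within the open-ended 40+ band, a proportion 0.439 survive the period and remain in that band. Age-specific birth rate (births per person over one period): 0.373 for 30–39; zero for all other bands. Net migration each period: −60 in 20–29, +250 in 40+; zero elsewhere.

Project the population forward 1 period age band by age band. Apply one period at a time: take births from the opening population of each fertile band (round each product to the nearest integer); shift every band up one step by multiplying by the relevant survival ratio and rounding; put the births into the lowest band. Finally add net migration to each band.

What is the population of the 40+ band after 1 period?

— Period 1 —
Births: 11200 × 0.373 = 4178
10–19: 18800 × 0.983 = 18480
20–29: 13800 × 0.96 = 13248
30–39: 2900 × 0.962 = 2790
40+: 11200 × 0.947 + 5900 × 0.439 = 10606 + 2590 = 13196
Net migration: 20–29 − 60 → 13188; 40+ + 250 → 13446
Population now: 0–9=4178, 10–19=18480, 20–29=13188, 30–39=2790, 40+=13446

13446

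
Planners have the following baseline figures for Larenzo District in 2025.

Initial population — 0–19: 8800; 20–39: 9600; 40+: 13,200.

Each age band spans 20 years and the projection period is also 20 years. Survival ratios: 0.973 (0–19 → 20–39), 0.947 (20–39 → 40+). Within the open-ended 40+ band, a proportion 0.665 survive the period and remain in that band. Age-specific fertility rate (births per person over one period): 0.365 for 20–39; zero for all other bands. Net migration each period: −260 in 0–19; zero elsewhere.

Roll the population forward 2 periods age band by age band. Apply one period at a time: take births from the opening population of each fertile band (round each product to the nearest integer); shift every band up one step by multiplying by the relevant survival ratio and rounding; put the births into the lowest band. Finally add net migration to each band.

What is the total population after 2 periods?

26012

— Period 1 —
Births: 9600 * 0.365 = 3504
20–39: 8800 * 0.973 = 8562
40+: 9600 * 0.947 + 13200 * 0.665 = 9091 + 8778 = 17869
Net migration: 0–19 − 260 → 3244
End of period: [3244, 8562, 17869]
— Period 2 —
Births: 8562 * 0.365 = 3125
20–39: 3244 * 0.973 = 3156
40+: 8562 * 0.947 + 17869 * 0.665 = 8108 + 11883 = 19991
Net migration: 0–19 − 260 → 2865
End of period: [2865, 3156, 19991]
Total after period 2: 2865 + 3156 + 19991 = 26012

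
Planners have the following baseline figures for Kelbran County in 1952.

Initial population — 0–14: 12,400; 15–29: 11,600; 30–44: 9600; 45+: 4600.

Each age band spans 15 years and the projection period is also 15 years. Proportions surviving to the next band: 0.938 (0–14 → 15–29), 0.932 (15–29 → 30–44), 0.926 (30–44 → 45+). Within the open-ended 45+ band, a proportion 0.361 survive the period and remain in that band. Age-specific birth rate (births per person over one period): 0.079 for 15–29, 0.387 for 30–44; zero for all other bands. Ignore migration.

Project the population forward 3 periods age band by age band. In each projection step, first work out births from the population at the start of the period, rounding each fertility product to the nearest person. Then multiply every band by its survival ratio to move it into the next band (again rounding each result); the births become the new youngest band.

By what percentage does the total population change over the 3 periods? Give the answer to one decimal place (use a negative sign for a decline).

-25.7

Period 1:
Births: 11600 * 0.079 = 916, 9600 * 0.387 = 3715 — total 4631
15–29: 12400 * 0.938 = 11631
30–44: 11600 * 0.932 = 10811
45+: 9600 * 0.926 + 4600 * 0.361 = 8890 + 1661 = 10551
→ [4631, 11631, 10811, 10551]
Period 2:
Births: 11631 * 0.079 = 919, 10811 * 0.387 = 4184 — total 5103
15–29: 4631 * 0.938 = 4344
30–44: 11631 * 0.932 = 10840
45+: 10811 * 0.926 + 10551 * 0.361 = 10011 + 3809 = 13820
→ [5103, 4344, 10840, 13820]
Period 3:
Births: 4344 * 0.079 = 343, 10840 * 0.387 = 4195 — total 4538
15–29: 5103 * 0.938 = 4787
30–44: 4344 * 0.932 = 4049
45+: 10840 * 0.926 + 13820 * 0.361 = 10038 + 4989 = 15027
→ [4538, 4787, 4049, 15027]
Total: 38200 → 28401; change = -9799; percentage change = -25.7%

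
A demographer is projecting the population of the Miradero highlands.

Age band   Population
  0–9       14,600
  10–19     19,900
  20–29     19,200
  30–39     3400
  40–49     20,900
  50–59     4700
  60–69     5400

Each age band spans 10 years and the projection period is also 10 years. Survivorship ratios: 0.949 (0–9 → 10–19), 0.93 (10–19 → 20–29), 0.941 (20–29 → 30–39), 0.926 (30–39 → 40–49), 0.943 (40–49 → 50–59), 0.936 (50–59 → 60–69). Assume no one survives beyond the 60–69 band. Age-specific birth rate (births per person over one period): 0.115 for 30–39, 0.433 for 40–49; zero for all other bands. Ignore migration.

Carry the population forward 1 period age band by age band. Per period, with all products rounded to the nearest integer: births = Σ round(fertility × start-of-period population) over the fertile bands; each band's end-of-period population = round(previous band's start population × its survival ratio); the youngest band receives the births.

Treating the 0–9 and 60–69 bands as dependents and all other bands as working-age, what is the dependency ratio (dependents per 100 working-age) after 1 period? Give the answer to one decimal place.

18.9

— Period 1 —
Births: 3400 × 0.115 = 391 ; 20900 × 0.433 = 9050 → total 9441
10–19: 14600 × 0.949 = 13855
20–29: 19900 × 0.93 = 18507
30–39: 19200 × 0.941 = 18067
40–49: 3400 × 0.926 = 3148
50–59: 20900 × 0.943 = 19709
60–69: 4700 × 0.936 = 4399
Population now: 0–9=9441, 10–19=13855, 20–29=18507, 30–39=18067, 40–49=3148, 50–59=19709, 60–69=4399
Dependents (band 0–9 + band 60–69) = 9441 + 4399 = 13840; working-age = 73286; ratio = 13840/73286 × 100 = 18.9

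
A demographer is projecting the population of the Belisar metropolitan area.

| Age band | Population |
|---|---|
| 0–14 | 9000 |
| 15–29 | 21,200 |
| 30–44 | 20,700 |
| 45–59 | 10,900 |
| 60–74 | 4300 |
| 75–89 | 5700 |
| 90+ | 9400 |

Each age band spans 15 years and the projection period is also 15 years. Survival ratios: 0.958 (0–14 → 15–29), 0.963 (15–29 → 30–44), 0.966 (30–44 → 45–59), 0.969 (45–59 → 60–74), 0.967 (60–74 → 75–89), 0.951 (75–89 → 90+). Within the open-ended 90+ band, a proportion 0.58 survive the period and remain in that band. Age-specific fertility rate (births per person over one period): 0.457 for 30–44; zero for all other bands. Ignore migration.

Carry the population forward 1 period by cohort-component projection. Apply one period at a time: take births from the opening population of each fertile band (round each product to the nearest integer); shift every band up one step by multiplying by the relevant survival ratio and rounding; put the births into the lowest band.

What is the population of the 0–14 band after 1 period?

Numbering the bands 1..7 from youngest to oldest:
[period 1]
Births: 20700 × 0.457 = 9460
Band 2: 9000 × 0.958 = 8622
Band 3: 21200 × 0.963 = 20416
Band 4: 20700 × 0.966 = 19996
Band 5: 10900 × 0.969 = 10562
Band 6: 4300 × 0.967 = 4158
Band 7: 5700 × 0.951 + 9400 × 0.58 = 5421 + 5452 = 10873
End of period: [9460, 8622, 20416, 19996, 10562, 4158, 10873]

9460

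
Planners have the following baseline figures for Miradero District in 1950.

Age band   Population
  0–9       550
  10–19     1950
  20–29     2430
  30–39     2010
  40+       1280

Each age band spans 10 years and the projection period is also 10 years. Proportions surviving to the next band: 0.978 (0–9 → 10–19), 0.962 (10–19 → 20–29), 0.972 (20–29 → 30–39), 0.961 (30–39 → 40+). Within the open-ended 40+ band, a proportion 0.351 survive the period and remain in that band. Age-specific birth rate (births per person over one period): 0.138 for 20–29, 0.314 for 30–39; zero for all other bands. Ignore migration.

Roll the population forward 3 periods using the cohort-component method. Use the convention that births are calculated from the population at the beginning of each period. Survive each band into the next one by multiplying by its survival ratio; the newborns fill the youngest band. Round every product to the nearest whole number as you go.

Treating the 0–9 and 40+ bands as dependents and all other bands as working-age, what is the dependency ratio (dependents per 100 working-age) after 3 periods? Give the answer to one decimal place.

— Period 1 —
Births: 2430 × 0.138 = 335, 2010 × 0.314 = 631 — total 966
10–19: 550 × 0.978 = 538
20–29: 1950 × 0.962 = 1876
30–39: 2430 × 0.972 = 2362
40+: 2010 × 0.961 + 1280 × 0.351 = 1932 + 449 = 2381
End of period: [966, 538, 1876, 2362, 2381]
— Period 2 —
Births: 1876 × 0.138 = 259, 2362 × 0.314 = 742 — total 1001
10–19: 966 × 0.978 = 945
20–29: 538 × 0.962 = 518
30–39: 1876 × 0.972 = 1823
40+: 2362 × 0.961 + 2381 × 0.351 = 2270 + 836 = 3106
End of period: [1001, 945, 518, 1823, 3106]
— Period 3 —
Births: 518 × 0.138 = 71, 1823 × 0.314 = 572 — total 643
10–19: 1001 × 0.978 = 979
20–29: 945 × 0.962 = 909
30–39: 518 × 0.972 = 503
40+: 1823 × 0.961 + 3106 × 0.351 = 1752 + 1090 = 2842
End of period: [643, 979, 909, 503, 2842]
Dependents (band 0–9 + band 40+) = 643 + 2842 = 3485; working-age = 2391; ratio = 3485/2391 × 100 = 145.8

145.8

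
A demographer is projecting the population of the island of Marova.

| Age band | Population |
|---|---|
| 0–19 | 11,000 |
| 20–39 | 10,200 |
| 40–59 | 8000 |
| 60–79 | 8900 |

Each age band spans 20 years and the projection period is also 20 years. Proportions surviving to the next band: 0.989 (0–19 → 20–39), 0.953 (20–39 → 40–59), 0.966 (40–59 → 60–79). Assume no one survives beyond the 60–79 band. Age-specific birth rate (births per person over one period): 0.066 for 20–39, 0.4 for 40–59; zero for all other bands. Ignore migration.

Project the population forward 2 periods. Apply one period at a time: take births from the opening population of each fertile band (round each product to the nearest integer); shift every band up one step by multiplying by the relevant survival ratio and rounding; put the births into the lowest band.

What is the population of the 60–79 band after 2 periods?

Numbering the groups 1..4 from youngest to oldest:
Period 1:
Births: 10200 × 0.066 = 673  |  8000 × 0.4 = 3200 → total 3873
Group 2: 11000 × 0.989 = 10879
Group 3: 10200 × 0.953 = 9721
Group 4: 8000 × 0.966 = 7728
End of period: [3873, 10879, 9721, 7728]
Period 2:
Births: 10879 × 0.066 = 718  |  9721 × 0.4 = 3888 → total 4606
Group 2: 3873 × 0.989 = 3830
Group 3: 10879 × 0.953 = 10368
Group 4: 9721 × 0.966 = 9390
End of period: [4606, 3830, 10368, 9390]

9390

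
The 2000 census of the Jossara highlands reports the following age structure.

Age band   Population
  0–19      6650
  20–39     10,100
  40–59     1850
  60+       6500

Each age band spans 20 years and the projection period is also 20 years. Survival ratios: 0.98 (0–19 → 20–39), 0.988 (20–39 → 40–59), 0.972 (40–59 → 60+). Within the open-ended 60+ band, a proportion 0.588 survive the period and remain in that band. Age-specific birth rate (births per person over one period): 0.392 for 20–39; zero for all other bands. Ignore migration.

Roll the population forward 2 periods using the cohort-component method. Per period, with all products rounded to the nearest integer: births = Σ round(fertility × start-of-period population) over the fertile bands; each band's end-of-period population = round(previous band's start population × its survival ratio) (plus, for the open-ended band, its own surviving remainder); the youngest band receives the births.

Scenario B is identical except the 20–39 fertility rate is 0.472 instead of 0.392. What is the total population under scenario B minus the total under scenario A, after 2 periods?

Call the groups 1 to 4, youngest first.
Period 1:
Births: 10100 * 0.392 = 3959
Group 2: 6650 * 0.98 = 6517
Group 3: 10100 * 0.988 = 9979
Group 4: 1850 * 0.972 + 6500 * 0.588 = 1798 + 3822 = 5620
End of period: [3959, 6517, 9979, 5620]
Period 2:
Births: 6517 * 0.392 = 2555
Group 2: 3959 * 0.98 = 3880
Group 3: 6517 * 0.988 = 6439
Group 4: 9979 * 0.972 + 5620 * 0.588 = 9700 + 3305 = 13005
End of period: [2555, 3880, 6439, 13005]
Scenario A total after 2 periods: 25879
Scenario B projection —
Period 1:
Births: 10100 * 0.472 = 4767
Group 2: 6650 * 0.98 = 6517
Group 3: 10100 * 0.988 = 9979
Group 4: 1850 * 0.972 + 6500 * 0.588 = 1798 + 3822 = 5620
End of period: [4767, 6517, 9979, 5620]
Period 2:
Births: 6517 * 0.472 = 3076
Group 2: 4767 * 0.98 = 4672
Group 3: 6517 * 0.988 = 6439
Group 4: 9979 * 0.972 + 5620 * 0.588 = 9700 + 3305 = 13005
End of period: [3076, 4672, 6439, 13005]
Scenario B total after 2 periods: 27192
Difference B − A = 27192 − 25879 = 1313

1313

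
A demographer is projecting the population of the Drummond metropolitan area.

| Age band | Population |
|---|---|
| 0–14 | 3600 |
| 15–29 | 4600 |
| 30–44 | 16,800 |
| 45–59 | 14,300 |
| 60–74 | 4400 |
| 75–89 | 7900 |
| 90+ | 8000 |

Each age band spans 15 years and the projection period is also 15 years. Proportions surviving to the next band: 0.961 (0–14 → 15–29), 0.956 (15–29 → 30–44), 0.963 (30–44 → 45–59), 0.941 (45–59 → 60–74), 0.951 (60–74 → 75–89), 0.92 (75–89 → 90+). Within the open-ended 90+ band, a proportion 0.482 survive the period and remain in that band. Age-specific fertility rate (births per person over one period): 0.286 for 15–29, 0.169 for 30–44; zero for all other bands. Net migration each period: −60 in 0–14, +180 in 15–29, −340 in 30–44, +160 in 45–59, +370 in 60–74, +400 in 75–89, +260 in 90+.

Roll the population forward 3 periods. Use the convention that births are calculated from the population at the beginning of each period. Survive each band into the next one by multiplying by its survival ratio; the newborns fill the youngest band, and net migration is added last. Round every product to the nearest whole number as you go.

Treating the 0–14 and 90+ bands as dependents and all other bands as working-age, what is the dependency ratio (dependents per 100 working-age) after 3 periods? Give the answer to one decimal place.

68.2

[period 1]
Births: 4600 × 0.286 = 1316  |  16800 × 0.169 = 2839 — total 4155
15–29: 3600 × 0.961 = 3460
30–44: 4600 × 0.956 = 4398
45–59: 16800 × 0.963 = 16178
60–74: 14300 × 0.941 = 13456
75–89: 4400 × 0.951 = 4184
90+: 7900 × 0.92 + 8000 × 0.482 = 7268 + 3856 = 11124
Net migration: 0–14 − 60 → 4095; 15–29 + 180 → 3640; 30–44 − 340 → 4058; 45–59 + 160 → 16338; 60–74 + 370 → 13826; 75–89 + 400 → 4584; 90+ + 260 → 11384
Giving 4095 / 3640 / 4058 / 16338 / 13826 / 4584 / 11384.
[period 2]
Births: 3640 × 0.286 = 1041  |  4058 × 0.169 = 686 — total 1727
15–29: 4095 × 0.961 = 3935
30–44: 3640 × 0.956 = 3480
45–59: 4058 × 0.963 = 3908
60–74: 16338 × 0.941 = 15374
75–89: 13826 × 0.951 = 13149
90+: 4584 × 0.92 + 11384 × 0.482 = 4217 + 5487 = 9704
Net migration: 0–14 − 60 → 1667; 15–29 + 180 → 4115; 30–44 − 340 → 3140; 45–59 + 160 → 4068; 60–74 + 370 → 15744; 75–89 + 400 → 13549; 90+ + 260 → 9964
Giving 1667 / 4115 / 3140 / 4068 / 15744 / 13549 / 9964.
[period 3]
Births: 4115 × 0.286 = 1177  |  3140 × 0.169 = 531 — total 1708
15–29: 1667 × 0.961 = 1602
30–44: 4115 × 0.956 = 3934
45–59: 3140 × 0.963 = 3024
60–74: 4068 × 0.941 = 3828
75–89: 15744 × 0.951 = 14973
90+: 13549 × 0.92 + 9964 × 0.482 = 12465 + 4803 = 17268
Net migration: 0–14 − 60 → 1648; 15–29 + 180 → 1782; 30–44 − 340 → 3594; 45–59 + 160 → 3184; 60–74 + 370 → 4198; 75–89 + 400 → 15373; 90+ + 260 → 17528
Giving 1648 / 1782 / 3594 / 3184 / 4198 / 15373 / 17528.
Dependents (band 0–14 + band 90+) = 1648 + 17528 = 19176; working-age = 28131; ratio = 19176/28131 × 100 = 68.2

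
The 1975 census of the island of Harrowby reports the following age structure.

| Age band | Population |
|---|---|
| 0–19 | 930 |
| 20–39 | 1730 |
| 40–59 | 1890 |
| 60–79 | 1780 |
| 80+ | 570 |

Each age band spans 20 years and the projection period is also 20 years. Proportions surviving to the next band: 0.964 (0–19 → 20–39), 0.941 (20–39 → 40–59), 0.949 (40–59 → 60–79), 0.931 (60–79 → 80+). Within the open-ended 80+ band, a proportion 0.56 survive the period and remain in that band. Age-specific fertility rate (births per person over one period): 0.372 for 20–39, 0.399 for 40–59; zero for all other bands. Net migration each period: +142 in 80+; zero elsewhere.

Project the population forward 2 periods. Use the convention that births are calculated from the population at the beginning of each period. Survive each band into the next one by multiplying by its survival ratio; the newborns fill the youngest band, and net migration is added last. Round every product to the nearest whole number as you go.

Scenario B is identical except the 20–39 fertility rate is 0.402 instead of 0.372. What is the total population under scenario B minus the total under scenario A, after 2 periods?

76

Numbering the bands 1..5 from youngest to oldest:
After projecting period 1:
Births: 1730 × 0.372 = 644, 1890 × 0.399 = 754 → total 1398
Band 2: 930 × 0.964 = 897
Band 3: 1730 × 0.941 = 1628
Band 4: 1890 × 0.949 = 1794
Band 5: 1780 × 0.931 + 570 × 0.56 = 1657 + 319 = 1976
Net migration: Band 5 + 142 → 2118
Population now: 0–19=1398, 20–39=897, 40–59=1628, 60–79=1794, 80+=2118
After projecting period 2:
Births: 897 × 0.372 = 334, 1628 × 0.399 = 650 → total 984
Band 2: 1398 × 0.964 = 1348
Band 3: 897 × 0.941 = 844
Band 4: 1628 × 0.949 = 1545
Band 5: 1794 × 0.931 + 2118 × 0.56 = 1670 + 1186 = 2856
Net migration: Band 5 + 142 → 2998
Population now: 0–19=984, 20–39=1348, 40–59=844, 60–79=1545, 80+=2998
Scenario A total after 2 periods: 7719
Scenario B projection —
After projecting period 1:
Births: 1730 × 0.402 = 695, 1890 × 0.399 = 754 → total 1449
Band 2: 930 × 0.964 = 897
Band 3: 1730 × 0.941 = 1628
Band 4: 1890 × 0.949 = 1794
Band 5: 1780 × 0.931 + 570 × 0.56 = 1657 + 319 = 1976
Net migration: Band 5 + 142 → 2118
Population now: 0–19=1449, 20–39=897, 40–59=1628, 60–79=1794, 80+=2118
After projecting period 2:
Births: 897 × 0.402 = 361, 1628 × 0.399 = 650 → total 1011
Band 2: 1449 × 0.964 = 1397
Band 3: 897 × 0.941 = 844
Band 4: 1628 × 0.949 = 1545
Band 5: 1794 × 0.931 + 2118 × 0.56 = 1670 + 1186 = 2856
Net migration: Band 5 + 142 → 2998
Population now: 0–19=1011, 20–39=1397, 40–59=844, 60–79=1545, 80+=2998
Scenario B total after 2 periods: 7795
Difference B − A = 7795 − 7719 = 76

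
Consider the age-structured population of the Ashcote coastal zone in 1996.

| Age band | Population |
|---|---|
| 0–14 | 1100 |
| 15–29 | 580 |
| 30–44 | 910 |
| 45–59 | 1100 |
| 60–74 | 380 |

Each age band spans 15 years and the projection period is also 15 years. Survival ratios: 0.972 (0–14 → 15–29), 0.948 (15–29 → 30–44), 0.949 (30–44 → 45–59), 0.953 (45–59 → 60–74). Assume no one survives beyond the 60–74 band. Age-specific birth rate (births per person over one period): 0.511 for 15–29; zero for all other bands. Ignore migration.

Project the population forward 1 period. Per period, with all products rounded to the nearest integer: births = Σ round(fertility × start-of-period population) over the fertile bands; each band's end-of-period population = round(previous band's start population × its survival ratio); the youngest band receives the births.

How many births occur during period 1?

Numbering the groups 1..5 from youngest to oldest:
— Period 1 —
Births: 580 * 0.511 = 296
Group 2: 1100 * 0.972 = 1069
Group 3: 580 * 0.948 = 550
Group 4: 910 * 0.949 = 864
Group 5: 1100 * 0.953 = 1048
Population now: 0–14=296, 15–29=1069, 30–44=550, 45–59=864, 60–74=1048

296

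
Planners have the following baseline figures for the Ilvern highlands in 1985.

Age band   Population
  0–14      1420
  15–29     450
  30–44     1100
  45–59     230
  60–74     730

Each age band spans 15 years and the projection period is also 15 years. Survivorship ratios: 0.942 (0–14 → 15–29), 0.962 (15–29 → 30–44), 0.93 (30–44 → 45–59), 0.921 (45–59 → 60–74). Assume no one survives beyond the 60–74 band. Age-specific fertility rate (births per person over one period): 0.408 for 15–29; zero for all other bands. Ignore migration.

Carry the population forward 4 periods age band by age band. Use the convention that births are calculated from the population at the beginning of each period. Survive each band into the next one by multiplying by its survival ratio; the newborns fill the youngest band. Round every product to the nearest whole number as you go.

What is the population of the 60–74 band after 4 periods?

1102

Numbering the bands 1..5 from youngest to oldest:
[period 1]
Births: 450 * 0.408 = 184
Band 2: 1420 * 0.942 = 1338
Band 3: 450 * 0.962 = 433
Band 4: 1100 * 0.93 = 1023
Band 5: 230 * 0.921 = 212
→ [184, 1338, 433, 1023, 212]
[period 2]
Births: 1338 * 0.408 = 546
Band 2: 184 * 0.942 = 173
Band 3: 1338 * 0.962 = 1287
Band 4: 433 * 0.93 = 403
Band 5: 1023 * 0.921 = 942
→ [546, 173, 1287, 403, 942]
[period 3]
Births: 173 * 0.408 = 71
Band 2: 546 * 0.942 = 514
Band 3: 173 * 0.962 = 166
Band 4: 1287 * 0.93 = 1197
Band 5: 403 * 0.921 = 371
→ [71, 514, 166, 1197, 371]
[period 4]
Births: 514 * 0.408 = 210
Band 2: 71 * 0.942 = 67
Band 3: 514 * 0.962 = 494
Band 4: 166 * 0.93 = 154
Band 5: 1197 * 0.921 = 1102
→ [210, 67, 494, 154, 1102]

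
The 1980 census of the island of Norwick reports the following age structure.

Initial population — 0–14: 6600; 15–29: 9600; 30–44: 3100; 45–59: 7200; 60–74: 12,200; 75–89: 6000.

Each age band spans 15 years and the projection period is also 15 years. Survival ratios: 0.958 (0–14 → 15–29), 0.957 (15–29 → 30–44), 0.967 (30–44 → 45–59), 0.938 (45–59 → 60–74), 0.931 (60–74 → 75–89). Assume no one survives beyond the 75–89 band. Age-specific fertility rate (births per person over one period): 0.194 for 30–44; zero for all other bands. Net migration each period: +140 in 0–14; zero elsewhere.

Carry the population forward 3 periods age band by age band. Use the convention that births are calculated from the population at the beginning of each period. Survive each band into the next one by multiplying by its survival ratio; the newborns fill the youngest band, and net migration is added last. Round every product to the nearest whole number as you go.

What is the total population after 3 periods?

20636

Period 1:
Births: 3100 * 0.194 = 601
15–29: 6600 * 0.958 = 6323
30–44: 9600 * 0.957 = 9187
45–59: 3100 * 0.967 = 2998
60–74: 7200 * 0.938 = 6754
75–89: 12200 * 0.931 = 11358
Net migration: 0–14 + 140 → 741
Giving 741 / 6323 / 9187 / 2998 / 6754 / 11358.
Period 2:
Births: 9187 * 0.194 = 1782
15–29: 741 * 0.958 = 710
30–44: 6323 * 0.957 = 6051
45–59: 9187 * 0.967 = 8884
60–74: 2998 * 0.938 = 2812
75–89: 6754 * 0.931 = 6288
Net migration: 0–14 + 140 → 1922
Giving 1922 / 710 / 6051 / 8884 / 2812 / 6288.
Period 3:
Births: 6051 * 0.194 = 1174
15–29: 1922 * 0.958 = 1841
30–44: 710 * 0.957 = 679
45–59: 6051 * 0.967 = 5851
60–74: 8884 * 0.938 = 8333
75–89: 2812 * 0.931 = 2618
Net migration: 0–14 + 140 → 1314
Giving 1314 / 1841 / 679 / 5851 / 8333 / 2618.
Total after period 3: 1314 + 1841 + 679 + 5851 + 8333 + 2618 = 20636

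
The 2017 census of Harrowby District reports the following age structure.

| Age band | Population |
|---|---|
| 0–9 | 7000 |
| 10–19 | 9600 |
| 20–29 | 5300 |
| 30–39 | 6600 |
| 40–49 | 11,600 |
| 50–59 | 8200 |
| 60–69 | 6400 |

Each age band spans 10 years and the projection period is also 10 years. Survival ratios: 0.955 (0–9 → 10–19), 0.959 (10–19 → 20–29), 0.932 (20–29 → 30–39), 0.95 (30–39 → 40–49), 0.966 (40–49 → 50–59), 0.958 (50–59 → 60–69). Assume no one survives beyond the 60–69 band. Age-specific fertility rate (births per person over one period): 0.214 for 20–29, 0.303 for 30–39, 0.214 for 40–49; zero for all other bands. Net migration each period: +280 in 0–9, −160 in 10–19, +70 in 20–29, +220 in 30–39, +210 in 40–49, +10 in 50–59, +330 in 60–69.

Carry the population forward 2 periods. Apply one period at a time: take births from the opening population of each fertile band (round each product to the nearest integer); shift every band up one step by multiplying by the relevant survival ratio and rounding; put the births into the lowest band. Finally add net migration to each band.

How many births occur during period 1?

(Groups numbered youngest = 1 to oldest = 7.)
Period 1:
Births: 5300 × 0.214 = 1134, 6600 × 0.303 = 2000, 11600 × 0.214 = 2482 — total 5616
Group 2: 7000 × 0.955 = 6685
Group 3: 9600 × 0.959 = 9206
Group 4: 5300 × 0.932 = 4940
Group 5: 6600 × 0.95 = 6270
Group 6: 11600 × 0.966 = 11206
Group 7: 8200 × 0.958 = 7856
Net migration: Group 1 + 280 → 5896; Group 2 − 160 → 6525; Group 3 + 70 → 9276; Group 4 + 220 → 5160; Group 5 + 210 → 6480; Group 6 + 10 → 11216; Group 7 + 330 → 8186
End of period: [5896, 6525, 9276, 5160, 6480, 11216, 8186]

5616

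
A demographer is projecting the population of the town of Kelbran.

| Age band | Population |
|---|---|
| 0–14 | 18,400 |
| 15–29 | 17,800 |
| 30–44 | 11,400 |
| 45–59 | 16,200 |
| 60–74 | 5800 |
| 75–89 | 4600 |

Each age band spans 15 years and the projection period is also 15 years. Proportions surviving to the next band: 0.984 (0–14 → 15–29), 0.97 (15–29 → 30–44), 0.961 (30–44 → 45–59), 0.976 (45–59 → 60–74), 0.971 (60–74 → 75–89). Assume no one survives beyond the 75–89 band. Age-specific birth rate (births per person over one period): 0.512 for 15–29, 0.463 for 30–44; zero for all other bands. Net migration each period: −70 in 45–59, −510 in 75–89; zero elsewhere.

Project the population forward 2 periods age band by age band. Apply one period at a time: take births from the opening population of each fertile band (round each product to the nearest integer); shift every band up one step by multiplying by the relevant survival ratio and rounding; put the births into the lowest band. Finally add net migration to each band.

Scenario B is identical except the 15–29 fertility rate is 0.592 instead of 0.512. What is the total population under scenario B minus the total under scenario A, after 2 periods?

2850

After projecting period 1:
Births: 17800 * 0.512 = 9114, 11400 * 0.463 = 5278 → 14392
15–29: 18400 * 0.984 = 18106
30–44: 17800 * 0.97 = 17266
45–59: 11400 * 0.961 = 10955
60–74: 16200 * 0.976 = 15811
75–89: 5800 * 0.971 = 5632
Net migration: 45–59 − 70 → 10885; 75–89 − 510 → 5122
Population now: 0–14=14392, 15–29=18106, 30–44=17266, 45–59=10885, 60–74=15811, 75–89=5122
After projecting period 2:
Births: 18106 * 0.512 = 9270, 17266 * 0.463 = 7994 → 17264
15–29: 14392 * 0.984 = 14162
30–44: 18106 * 0.97 = 17563
45–59: 17266 * 0.961 = 16593
60–74: 10885 * 0.976 = 10624
75–89: 15811 * 0.971 = 15352
Net migration: 45–59 − 70 → 16523; 75–89 − 510 → 14842
Population now: 0–14=17264, 15–29=14162, 30–44=17563, 45–59=16523, 60–74=10624, 75–89=14842
Scenario A total after 2 periods: 90978
Scenario B projection —
After projecting period 1:
Births: 17800 * 0.592 = 10538, 11400 * 0.463 = 5278 → 15816
15–29: 18400 * 0.984 = 18106
30–44: 17800 * 0.97 = 17266
45–59: 11400 * 0.961 = 10955
60–74: 16200 * 0.976 = 15811
75–89: 5800 * 0.971 = 5632
Net migration: 45–59 − 70 → 10885; 75–89 − 510 → 5122
Population now: 0–14=15816, 15–29=18106, 30–44=17266, 45–59=10885, 60–74=15811, 75–89=5122
After projecting period 2:
Births: 18106 * 0.592 = 10719, 17266 * 0.463 = 7994 → 18713
15–29: 15816 * 0.984 = 15563
30–44: 18106 * 0.97 = 17563
45–59: 17266 * 0.961 = 16593
60–74: 10885 * 0.976 = 10624
75–89: 15811 * 0.971 = 15352
Net migration: 45–59 − 70 → 16523; 75–89 − 510 → 14842
Population now: 0–14=18713, 15–29=15563, 30–44=17563, 45–59=16523, 60–74=10624, 75–89=14842
Scenario B total after 2 periods: 93828
Difference B − A = 93828 − 90978 = 2850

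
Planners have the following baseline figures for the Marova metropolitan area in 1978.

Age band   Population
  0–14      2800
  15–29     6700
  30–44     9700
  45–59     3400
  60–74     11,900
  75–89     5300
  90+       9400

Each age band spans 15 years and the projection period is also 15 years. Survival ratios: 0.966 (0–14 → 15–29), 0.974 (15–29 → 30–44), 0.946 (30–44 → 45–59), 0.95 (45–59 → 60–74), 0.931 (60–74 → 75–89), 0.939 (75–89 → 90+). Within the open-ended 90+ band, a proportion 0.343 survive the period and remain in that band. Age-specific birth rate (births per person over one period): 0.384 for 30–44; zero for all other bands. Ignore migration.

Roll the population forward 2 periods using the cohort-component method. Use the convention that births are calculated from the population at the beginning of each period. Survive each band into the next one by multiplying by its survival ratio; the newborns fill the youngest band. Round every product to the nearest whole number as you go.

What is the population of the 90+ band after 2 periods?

13216

Let band 1 be 0–14 through band 7 = 90+.
[period 1]
Births: 9700 × 0.384 = 3725
Band 2: 2800 × 0.966 = 2705
Band 3: 6700 × 0.974 = 6526
Band 4: 9700 × 0.946 = 9176
Band 5: 3400 × 0.95 = 3230
Band 6: 11900 × 0.931 = 11079
Band 7: 5300 × 0.939 + 9400 × 0.343 = 4977 + 3224 = 8201
Giving 3725 / 2705 / 6526 / 9176 / 3230 / 11079 / 8201.
[period 2]
Births: 6526 × 0.384 = 2506
Band 2: 3725 × 0.966 = 3598
Band 3: 2705 × 0.974 = 2635
Band 4: 6526 × 0.946 = 6174
Band 5: 9176 × 0.95 = 8717
Band 6: 3230 × 0.931 = 3007
Band 7: 11079 × 0.939 + 8201 × 0.343 = 10403 + 2813 = 13216
Giving 2506 / 3598 / 2635 / 6174 / 8717 / 3007 / 13216.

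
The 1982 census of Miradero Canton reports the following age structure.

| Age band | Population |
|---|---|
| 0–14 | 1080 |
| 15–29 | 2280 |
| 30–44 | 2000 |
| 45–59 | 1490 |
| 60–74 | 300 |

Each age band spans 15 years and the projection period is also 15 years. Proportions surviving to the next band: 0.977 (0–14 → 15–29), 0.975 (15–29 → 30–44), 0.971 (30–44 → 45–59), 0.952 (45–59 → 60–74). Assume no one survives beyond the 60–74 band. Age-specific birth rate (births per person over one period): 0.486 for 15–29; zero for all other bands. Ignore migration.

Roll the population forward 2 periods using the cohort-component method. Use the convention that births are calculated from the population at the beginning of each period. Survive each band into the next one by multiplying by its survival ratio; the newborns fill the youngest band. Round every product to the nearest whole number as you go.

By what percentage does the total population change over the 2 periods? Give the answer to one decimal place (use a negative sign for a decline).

Period 1:
Births: 2280 × 0.486 = 1108
15–29: 1080 × 0.977 = 1055
30–44: 2280 × 0.975 = 2223
45–59: 2000 × 0.971 = 1942
60–74: 1490 × 0.952 = 1418
Population now: 0–14=1108, 15–29=1055, 30–44=2223, 45–59=1942, 60–74=1418
Period 2:
Births: 1055 × 0.486 = 513
15–29: 1108 × 0.977 = 1083
30–44: 1055 × 0.975 = 1029
45–59: 2223 × 0.971 = 2159
60–74: 1942 × 0.952 = 1849
Population now: 0–14=513, 15–29=1083, 30–44=1029, 45–59=2159, 60–74=1849
Total: 7150 → 6633; change = -517; percentage change = -7.2%

-7.2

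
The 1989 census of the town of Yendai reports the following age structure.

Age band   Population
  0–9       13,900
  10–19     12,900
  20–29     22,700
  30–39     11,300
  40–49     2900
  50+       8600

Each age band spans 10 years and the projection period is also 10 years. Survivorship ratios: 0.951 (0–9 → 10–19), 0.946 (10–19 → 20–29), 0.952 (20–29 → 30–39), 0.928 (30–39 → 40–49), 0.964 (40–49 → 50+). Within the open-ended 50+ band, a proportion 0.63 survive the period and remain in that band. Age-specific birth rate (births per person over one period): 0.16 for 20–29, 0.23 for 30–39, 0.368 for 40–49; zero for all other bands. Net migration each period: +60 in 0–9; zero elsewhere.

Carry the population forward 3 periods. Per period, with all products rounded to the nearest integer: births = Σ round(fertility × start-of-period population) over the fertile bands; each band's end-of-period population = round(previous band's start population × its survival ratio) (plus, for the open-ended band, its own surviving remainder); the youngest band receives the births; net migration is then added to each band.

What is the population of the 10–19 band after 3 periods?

Period 1:
Births: 22700 * 0.16 = 3632  |  11300 * 0.23 = 2599  |  2900 * 0.368 = 1067 → total 7298
10–19: 13900 * 0.951 = 13219
20–29: 12900 * 0.946 = 12203
30–39: 22700 * 0.952 = 21610
40–49: 11300 * 0.928 = 10486
50+: 2900 * 0.964 + 8600 * 0.63 = 2796 + 5418 = 8214
Net migration: 0–9 + 60 → 7358
End of period: [7358, 13219, 12203, 21610, 10486, 8214]
Period 2:
Births: 12203 * 0.16 = 1952  |  21610 * 0.23 = 4970  |  10486 * 0.368 = 3859 → total 10781
10–19: 7358 * 0.951 = 6997
20–29: 13219 * 0.946 = 12505
30–39: 12203 * 0.952 = 11617
40–49: 21610 * 0.928 = 20054
50+: 10486 * 0.964 + 8214 * 0.63 = 10109 + 5175 = 15284
Net migration: 0–9 + 60 → 10841
End of period: [10841, 6997, 12505, 11617, 20054, 15284]
Period 3:
Births: 12505 * 0.16 = 2001  |  11617 * 0.23 = 2672  |  20054 * 0.368 = 7380 → total 12053
10–19: 10841 * 0.951 = 10310
20–29: 6997 * 0.946 = 6619
30–39: 12505 * 0.952 = 11905
40–49: 11617 * 0.928 = 10781
50+: 20054 * 0.964 + 15284 * 0.63 = 19332 + 9629 = 28961
Net migration: 0–9 + 60 → 12113
End of period: [12113, 10310, 6619, 11905, 10781, 28961]

10310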